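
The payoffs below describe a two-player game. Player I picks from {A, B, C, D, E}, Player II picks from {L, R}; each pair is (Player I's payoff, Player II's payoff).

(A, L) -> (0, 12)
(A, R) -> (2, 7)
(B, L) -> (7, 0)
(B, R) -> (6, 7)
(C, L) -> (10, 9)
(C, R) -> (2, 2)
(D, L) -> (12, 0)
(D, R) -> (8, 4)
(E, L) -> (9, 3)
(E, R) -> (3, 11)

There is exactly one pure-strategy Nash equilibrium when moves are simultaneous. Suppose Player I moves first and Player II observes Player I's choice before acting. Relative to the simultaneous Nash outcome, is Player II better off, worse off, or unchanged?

better off

Work backward from Player II's decision.
- A → Player II plays L (best of 12, 7); Player I gets 0.
- B → Player II plays R (best of 0, 7); Player I gets 6.
- C → Player II plays L (best of 9, 2); Player I gets 10.
- D → Player II plays R (best of 0, 4); Player I gets 8.
- E → Player II plays R (best of 3, 11); Player I gets 3.
Maximizing over 0, 6, 10, 8, 3, Player I chooses C. Subgame-perfect outcome: (C, L) with payoffs (10, 9).
Under simultaneous play:
Player I's best replies: L→D; R→D.
Player II's best replies: A→L; B→R; C→L; D→R; E→R.
Only (D, R) has each player best-responding; Nash payoffs (8, 4).
Player II earns 9 sequentially versus 4 at the Nash outcome: better off.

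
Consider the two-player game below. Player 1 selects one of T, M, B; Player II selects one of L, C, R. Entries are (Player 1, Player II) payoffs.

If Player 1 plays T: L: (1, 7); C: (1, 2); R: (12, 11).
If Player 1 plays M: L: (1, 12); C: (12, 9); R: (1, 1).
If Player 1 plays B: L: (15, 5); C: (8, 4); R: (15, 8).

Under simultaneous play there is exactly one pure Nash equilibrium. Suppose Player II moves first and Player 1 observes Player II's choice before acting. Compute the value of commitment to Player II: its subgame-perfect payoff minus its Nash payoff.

1

Work backward from Player 1's decision.
- L: BR = B, leader payoff 5.
- C: BR = M, leader payoff 9.
- R: BR = B, leader payoff 8.
Player II's induced payoffs are 5, 9, 8, so Player II commits to C. Subgame-perfect outcome: (M, C) with payoffs (12, 9).
Under simultaneous play:
Player 1's best replies: L→B; C→M; R→B.
Player II's best replies: T→R; M→L; B→R.
Only (B, R) has each player best-responding; Nash payoffs (15, 8).
Player II's commitment gain: 9 − 8 = 1.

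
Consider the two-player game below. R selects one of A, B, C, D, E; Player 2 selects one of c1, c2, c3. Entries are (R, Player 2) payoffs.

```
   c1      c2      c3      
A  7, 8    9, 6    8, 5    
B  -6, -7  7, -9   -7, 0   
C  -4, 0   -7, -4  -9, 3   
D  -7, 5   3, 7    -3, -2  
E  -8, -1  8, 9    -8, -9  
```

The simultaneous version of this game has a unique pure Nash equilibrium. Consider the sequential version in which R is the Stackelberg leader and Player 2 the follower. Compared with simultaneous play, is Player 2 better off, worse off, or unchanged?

better off

Solve by backward induction (R leads).
- A: Player 2 compares 8, 6, 5 and picks c1; R would get 7.
- B: Player 2 compares -7, -9, 0 and picks c3; R would get -7.
- C: Player 2 compares 0, -4, 3 and picks c3; R would get -9.
- D: Player 2 compares 5, 7, -2 and picks c2; R would get 3.
- E: Player 2 compares -1, 9, -9 and picks c2; R would get 8.
Among 7, -7, -9, 3, 8, the best is 8 at E. Subgame-perfect outcome: (E, c2) with payoffs (8, 9).
For the simultaneous game, intersect best replies.
R's best replies: c1→A; c2→A; c3→A.
Player 2's best replies: A→c1; B→c3; C→c3; D→c2; E→c2.
Only (A, c1) has each player best-responding; Nash payoffs (7, 8).
Player 2 earns 9 sequentially versus 8 at the Nash outcome: better off.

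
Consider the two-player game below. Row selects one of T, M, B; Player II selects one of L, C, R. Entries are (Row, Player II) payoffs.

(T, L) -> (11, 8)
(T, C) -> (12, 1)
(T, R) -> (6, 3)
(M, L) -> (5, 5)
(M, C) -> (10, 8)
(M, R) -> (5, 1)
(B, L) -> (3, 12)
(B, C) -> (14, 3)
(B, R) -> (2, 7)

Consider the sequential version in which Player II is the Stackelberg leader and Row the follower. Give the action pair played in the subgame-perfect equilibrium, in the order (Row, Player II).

(T, L)

Work backward from Row's decision.
- L: BR = T, leader payoff 8.
- C: BR = B, leader payoff 3.
- R: BR = T, leader payoff 3.
Among 8, 3, 3, the best is 8 at L. Subgame-perfect outcome: (T, L) with payoffs (11, 8).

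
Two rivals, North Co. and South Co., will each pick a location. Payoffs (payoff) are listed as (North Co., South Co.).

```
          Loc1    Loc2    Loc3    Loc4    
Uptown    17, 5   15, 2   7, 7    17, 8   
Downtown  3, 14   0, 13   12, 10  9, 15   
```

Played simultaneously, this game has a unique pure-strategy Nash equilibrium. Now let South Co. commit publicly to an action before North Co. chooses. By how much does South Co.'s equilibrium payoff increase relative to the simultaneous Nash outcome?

Work backward from North Co.'s decision.
- Loc1: BR = Uptown, leader payoff 5.
- Loc2: BR = Uptown, leader payoff 2.
- Loc3: BR = Downtown, leader payoff 10.
- Loc4: BR = Uptown, leader payoff 8.
Maximizing over 5, 2, 10, 8, South Co. chooses Loc3. Subgame-perfect outcome: (Downtown, Loc3) with payoffs (12, 10).
For the simultaneous game, intersect best replies.
North Co.'s best replies: Loc1→Uptown; Loc2→Uptown; Loc3→Downtown; Loc4→Uptown.
South Co.'s best replies: Uptown→Loc4; Downtown→Loc4.
Only (Uptown, Loc4) has each player best-responding; Nash payoffs (17, 8).
South Co.'s commitment gain: 10 − 8 = 2.

2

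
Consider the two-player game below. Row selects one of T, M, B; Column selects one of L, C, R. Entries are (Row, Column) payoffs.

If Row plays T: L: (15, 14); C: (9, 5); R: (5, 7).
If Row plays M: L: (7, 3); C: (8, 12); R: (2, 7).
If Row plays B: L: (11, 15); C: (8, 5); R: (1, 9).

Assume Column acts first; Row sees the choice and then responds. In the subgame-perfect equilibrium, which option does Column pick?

L

Row best-responds to each possible Column move:
- L: Row compares 15, 7, 11 and picks T; Column would get 14.
- C: Row compares 9, 8, 8 and picks T; Column would get 5.
- R: Row compares 5, 2, 1 and picks T; Column would get 7.
Column's induced payoffs are 14, 5, 7, so Column commits to L. Subgame-perfect outcome: (T, L) with payoffs (15, 14).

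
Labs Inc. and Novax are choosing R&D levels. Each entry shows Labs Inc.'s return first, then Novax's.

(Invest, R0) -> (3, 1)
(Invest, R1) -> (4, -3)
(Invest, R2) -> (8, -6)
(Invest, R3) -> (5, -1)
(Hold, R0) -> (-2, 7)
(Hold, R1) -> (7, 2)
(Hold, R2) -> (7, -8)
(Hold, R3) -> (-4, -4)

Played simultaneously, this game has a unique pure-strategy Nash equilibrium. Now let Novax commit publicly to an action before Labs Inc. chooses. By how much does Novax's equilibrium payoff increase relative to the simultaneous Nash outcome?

1

Work backward from Labs Inc.'s decision.
- R0 → Labs Inc. plays Invest (best of 3, -2); Novax gets 1.
- R1 → Labs Inc. plays Hold (best of 4, 7); Novax gets 2.
- R2 → Labs Inc. plays Invest (best of 8, 7); Novax gets -6.
- R3 → Labs Inc. plays Invest (best of 5, -4); Novax gets -1.
Maximizing over 1, 2, -6, -1, Novax chooses R1. Subgame-perfect outcome: (Hold, R1) with payoffs (7, 2).
Under simultaneous play:
Labs Inc.'s best replies: R0→Invest; R1→Hold; R2→Invest; R3→Invest.
Novax's best replies: Invest→R0; Hold→R0.
Only (Invest, R0) has each player best-responding; Nash payoffs (3, 1).
Novax's commitment gain: 2 − 1 = 1.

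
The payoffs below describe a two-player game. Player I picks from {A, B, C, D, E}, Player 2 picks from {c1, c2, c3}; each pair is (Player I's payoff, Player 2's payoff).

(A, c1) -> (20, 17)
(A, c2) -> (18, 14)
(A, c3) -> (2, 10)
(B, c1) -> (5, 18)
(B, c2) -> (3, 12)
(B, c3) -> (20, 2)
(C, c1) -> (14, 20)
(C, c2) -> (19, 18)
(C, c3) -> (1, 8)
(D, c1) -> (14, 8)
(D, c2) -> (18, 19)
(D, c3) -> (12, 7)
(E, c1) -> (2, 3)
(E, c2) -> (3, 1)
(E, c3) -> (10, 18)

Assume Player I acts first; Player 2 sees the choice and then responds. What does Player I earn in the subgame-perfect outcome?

Backward induction with Player I moving first.
- A → Player 2 plays c1 (best of 17, 14, 10); Player I gets 20.
- B → Player 2 plays c1 (best of 18, 12, 2); Player I gets 5.
- C → Player 2 plays c1 (best of 20, 18, 8); Player I gets 14.
- D → Player 2 plays c2 (best of 8, 19, 7); Player I gets 18.
- E → Player 2 plays c3 (best of 3, 1, 18); Player I gets 10.
Among 20, 5, 14, 18, 10, the best is 20 at A. Subgame-perfect outcome: (A, c1) with payoffs (20, 17).

20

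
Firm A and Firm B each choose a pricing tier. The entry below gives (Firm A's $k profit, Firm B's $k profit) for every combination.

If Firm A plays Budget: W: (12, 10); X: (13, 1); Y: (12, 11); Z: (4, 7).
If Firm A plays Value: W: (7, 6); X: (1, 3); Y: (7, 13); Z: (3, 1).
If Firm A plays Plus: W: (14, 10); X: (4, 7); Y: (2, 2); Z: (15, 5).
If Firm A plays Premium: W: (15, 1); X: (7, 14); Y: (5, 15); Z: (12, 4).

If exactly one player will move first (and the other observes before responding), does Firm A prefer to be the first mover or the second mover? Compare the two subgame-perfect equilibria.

If Firm A leads: Firm B's best replies are Budget→Y, Value→Y, Plus→W, Premium→Y; Firm A's induced payoffs 12, 7, 14, 5; outcome (Plus, W), payoffs (14, 10).
If Firm B leads: Firm A's best replies are W→Premium, X→Budget, Y→Budget, Z→Plus; Firm B's induced payoffs 1, 1, 11, 5; outcome (Budget, Y), payoffs (12, 11).
Firm A gets 14 moving first and 12 moving second, so Firm A prefers to move first.

first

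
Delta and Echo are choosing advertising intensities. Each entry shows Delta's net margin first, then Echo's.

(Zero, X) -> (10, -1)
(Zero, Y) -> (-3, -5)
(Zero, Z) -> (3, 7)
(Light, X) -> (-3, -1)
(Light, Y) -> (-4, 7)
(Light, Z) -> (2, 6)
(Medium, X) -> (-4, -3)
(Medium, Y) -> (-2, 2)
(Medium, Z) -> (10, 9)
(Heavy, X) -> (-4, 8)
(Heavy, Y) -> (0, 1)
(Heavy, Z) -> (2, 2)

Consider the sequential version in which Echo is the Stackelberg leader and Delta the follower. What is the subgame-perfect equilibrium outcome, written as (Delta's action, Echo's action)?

(Medium, Z)

Work backward from Delta's decision.
- X → Delta plays Zero (best of 10, -3, -4, -4); Echo gets -1.
- Y → Delta plays Heavy (best of -3, -4, -2, 0); Echo gets 1.
- Z → Delta plays Medium (best of 3, 2, 10, 2); Echo gets 9.
Among -1, 1, 9, the best is 9 at Z. Subgame-perfect outcome: (Medium, Z) with payoffs (10, 9).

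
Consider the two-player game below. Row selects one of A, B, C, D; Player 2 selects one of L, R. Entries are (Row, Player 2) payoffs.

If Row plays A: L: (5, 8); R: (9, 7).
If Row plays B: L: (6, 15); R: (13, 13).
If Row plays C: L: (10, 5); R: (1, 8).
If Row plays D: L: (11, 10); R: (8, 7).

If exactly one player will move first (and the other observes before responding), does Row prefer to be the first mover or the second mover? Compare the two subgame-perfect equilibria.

If Row leads: Player 2's best replies are A→L, B→L, C→R, D→L; Row's induced payoffs 5, 6, 1, 11; outcome (D, L), payoffs (11, 10).
If Player 2 leads: Row's best replies are L→D, R→B; Player 2's induced payoffs 10, 13; outcome (B, R), payoffs (13, 13).
Row gets 11 moving first and 13 moving second, so Row prefers to move second.

second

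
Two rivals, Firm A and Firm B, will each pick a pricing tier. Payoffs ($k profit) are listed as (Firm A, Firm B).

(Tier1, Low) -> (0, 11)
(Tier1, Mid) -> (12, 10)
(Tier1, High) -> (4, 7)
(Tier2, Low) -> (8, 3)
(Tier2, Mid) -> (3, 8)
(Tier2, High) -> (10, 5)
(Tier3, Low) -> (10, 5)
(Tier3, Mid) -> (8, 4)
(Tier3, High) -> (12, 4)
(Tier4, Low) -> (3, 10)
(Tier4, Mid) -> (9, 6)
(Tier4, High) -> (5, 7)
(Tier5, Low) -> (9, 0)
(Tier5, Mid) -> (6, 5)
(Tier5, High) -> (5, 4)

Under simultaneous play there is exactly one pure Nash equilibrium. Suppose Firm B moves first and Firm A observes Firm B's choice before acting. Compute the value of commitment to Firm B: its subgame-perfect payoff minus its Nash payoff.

5

Work backward from Firm A's decision.
- Low → Firm A plays Tier3 (best of 0, 8, 10, 3, 9); Firm B gets 5.
- Mid → Firm A plays Tier1 (best of 12, 3, 8, 9, 6); Firm B gets 10.
- High → Firm A plays Tier3 (best of 4, 10, 12, 5, 5); Firm B gets 4.
Maximizing over 5, 10, 4, Firm B chooses Mid. Subgame-perfect outcome: (Tier1, Mid) with payoffs (12, 10).
Under simultaneous play:
Firm A's best replies: Low→Tier3; Mid→Tier1; High→Tier3.
Firm B's best replies: Tier1→Low; Tier2→Mid; Tier3→Low; Tier4→Low; Tier5→Mid.
Only (Tier3, Low) has each player best-responding; Nash payoffs (10, 5).
Firm B's commitment gain: 10 − 5 = 5.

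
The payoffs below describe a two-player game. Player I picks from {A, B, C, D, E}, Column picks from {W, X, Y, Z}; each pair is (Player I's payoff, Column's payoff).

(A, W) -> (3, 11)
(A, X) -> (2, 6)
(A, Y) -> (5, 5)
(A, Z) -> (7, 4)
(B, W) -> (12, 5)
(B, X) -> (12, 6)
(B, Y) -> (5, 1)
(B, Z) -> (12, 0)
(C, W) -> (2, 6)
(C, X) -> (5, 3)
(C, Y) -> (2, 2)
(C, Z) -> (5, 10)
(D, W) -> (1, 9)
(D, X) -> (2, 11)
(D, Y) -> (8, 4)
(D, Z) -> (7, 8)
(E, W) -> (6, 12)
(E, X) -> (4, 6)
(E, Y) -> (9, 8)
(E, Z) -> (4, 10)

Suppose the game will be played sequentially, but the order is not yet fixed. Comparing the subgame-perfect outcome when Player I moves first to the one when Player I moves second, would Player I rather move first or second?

first

If Player I leads: Column's best replies are A→W, B→X, C→Z, D→X, E→W; Player I's induced payoffs 3, 12, 5, 2, 6; outcome (B, X), payoffs (12, 6).
If Column leads: Player I's best replies are W→B, X→B, Y→E, Z→B; Column's induced payoffs 5, 6, 8, 0; outcome (E, Y), payoffs (9, 8).
Player I gets 12 moving first and 9 moving second, so Player I prefers to move first.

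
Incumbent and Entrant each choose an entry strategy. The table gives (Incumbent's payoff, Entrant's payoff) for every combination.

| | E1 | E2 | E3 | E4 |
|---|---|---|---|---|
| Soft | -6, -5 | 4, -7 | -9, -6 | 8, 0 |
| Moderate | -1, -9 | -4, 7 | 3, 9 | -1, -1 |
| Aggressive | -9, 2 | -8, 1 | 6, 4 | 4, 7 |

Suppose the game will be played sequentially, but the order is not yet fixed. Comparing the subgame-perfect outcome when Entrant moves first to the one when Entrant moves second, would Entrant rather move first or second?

first

If Incumbent leads: Entrant's best replies are Soft→E4, Moderate→E3, Aggressive→E4; Incumbent's induced payoffs 8, 3, 4; outcome (Soft, E4), payoffs (8, 0).
If Entrant leads: Incumbent's best replies are E1→Moderate, E2→Soft, E3→Aggressive, E4→Soft; Entrant's induced payoffs -9, -7, 4, 0; outcome (Aggressive, E3), payoffs (6, 4).
Entrant gets 4 moving first and 0 moving second, so Entrant prefers to move first.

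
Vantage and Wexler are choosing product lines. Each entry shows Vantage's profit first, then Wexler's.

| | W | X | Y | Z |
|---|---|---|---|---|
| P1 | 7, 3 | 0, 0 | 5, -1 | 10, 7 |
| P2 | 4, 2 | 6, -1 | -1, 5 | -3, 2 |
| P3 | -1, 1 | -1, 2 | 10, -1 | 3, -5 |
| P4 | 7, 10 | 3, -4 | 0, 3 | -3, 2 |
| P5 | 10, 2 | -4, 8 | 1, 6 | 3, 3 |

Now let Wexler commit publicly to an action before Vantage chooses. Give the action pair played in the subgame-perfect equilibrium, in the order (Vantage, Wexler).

(P1, Z)

Backward induction with Wexler moving first.
- W → Vantage plays P5 (best of 7, 4, -1, 7, 10); Wexler gets 2.
- X → Vantage plays P2 (best of 0, 6, -1, 3, -4); Wexler gets -1.
- Y → Vantage plays P3 (best of 5, -1, 10, 0, 1); Wexler gets -1.
- Z → Vantage plays P1 (best of 10, -3, 3, -3, 3); Wexler gets 7.
Wexler's induced payoffs are 2, -1, -1, 7, so Wexler commits to Z. Subgame-perfect outcome: (P1, Z) with payoffs (10, 7).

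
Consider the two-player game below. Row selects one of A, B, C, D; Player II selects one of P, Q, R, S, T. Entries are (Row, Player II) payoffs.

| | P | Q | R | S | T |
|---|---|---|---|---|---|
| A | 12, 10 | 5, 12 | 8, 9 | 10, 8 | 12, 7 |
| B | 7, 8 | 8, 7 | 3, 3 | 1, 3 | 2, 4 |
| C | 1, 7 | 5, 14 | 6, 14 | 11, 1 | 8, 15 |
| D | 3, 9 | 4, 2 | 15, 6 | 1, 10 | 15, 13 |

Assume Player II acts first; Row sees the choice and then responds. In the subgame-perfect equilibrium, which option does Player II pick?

Work backward from Row's decision.
- P: BR = A, leader payoff 10.
- Q: BR = B, leader payoff 7.
- R: BR = D, leader payoff 6.
- S: BR = C, leader payoff 1.
- T: BR = D, leader payoff 13.
Among 10, 7, 6, 1, 13, the best is 13 at T. Subgame-perfect outcome: (D, T) with payoffs (15, 13).

T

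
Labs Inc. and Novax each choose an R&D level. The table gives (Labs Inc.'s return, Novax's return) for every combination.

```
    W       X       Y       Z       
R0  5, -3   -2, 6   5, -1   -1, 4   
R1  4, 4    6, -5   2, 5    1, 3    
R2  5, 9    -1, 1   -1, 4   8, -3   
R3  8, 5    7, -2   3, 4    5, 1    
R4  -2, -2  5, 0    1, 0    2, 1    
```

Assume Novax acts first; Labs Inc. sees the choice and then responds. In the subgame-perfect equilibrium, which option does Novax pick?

W

Solve by backward induction (Novax leads).
- W → Labs Inc. plays R3 (best of 5, 4, 5, 8, -2); Novax gets 5.
- X → Labs Inc. plays R3 (best of -2, 6, -1, 7, 5); Novax gets -2.
- Y → Labs Inc. plays R0 (best of 5, 2, -1, 3, 1); Novax gets -1.
- Z → Labs Inc. plays R2 (best of -1, 1, 8, 5, 2); Novax gets -3.
Maximizing over 5, -2, -1, -3, Novax chooses W. Subgame-perfect outcome: (R3, W) with payoffs (8, 5).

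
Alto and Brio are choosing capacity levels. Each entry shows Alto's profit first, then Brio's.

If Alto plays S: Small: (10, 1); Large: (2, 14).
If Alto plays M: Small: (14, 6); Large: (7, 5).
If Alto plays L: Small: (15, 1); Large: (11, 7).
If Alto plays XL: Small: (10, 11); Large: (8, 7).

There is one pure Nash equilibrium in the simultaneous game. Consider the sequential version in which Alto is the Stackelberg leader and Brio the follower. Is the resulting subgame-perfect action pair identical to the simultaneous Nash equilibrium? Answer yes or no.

no

Brio best-responds to each possible Alto move:
- S → Brio plays Large (best of 1, 14); Alto gets 2.
- M → Brio plays Small (best of 6, 5); Alto gets 14.
- L → Brio plays Large (best of 1, 7); Alto gets 11.
- XL → Brio plays Small (best of 11, 7); Alto gets 10.
Alto's induced payoffs are 2, 14, 11, 10, so Alto commits to M. Subgame-perfect outcome: (M, Small) with payoffs (14, 6).
Under simultaneous play:
Alto's best replies: Small→L; Large→L.
Brio's best replies: S→Large; M→Small; L→Large; XL→Small.
The unique mutual best reply is (L, Large), giving (11, 7).
Sequential outcome (M, Small) differs from the Nash profile (L, Large).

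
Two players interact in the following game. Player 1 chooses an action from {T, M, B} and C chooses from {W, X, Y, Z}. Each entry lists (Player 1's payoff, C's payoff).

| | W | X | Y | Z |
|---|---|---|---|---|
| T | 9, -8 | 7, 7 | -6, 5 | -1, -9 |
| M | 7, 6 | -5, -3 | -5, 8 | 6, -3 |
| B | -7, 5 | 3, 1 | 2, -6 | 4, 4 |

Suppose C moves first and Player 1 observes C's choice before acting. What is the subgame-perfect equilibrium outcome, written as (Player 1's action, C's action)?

Solve by backward induction (C leads).
- W: Player 1 compares 9, 7, -7 and picks T; C would get -8.
- X: Player 1 compares 7, -5, 3 and picks T; C would get 7.
- Y: Player 1 compares -6, -5, 2 and picks B; C would get -6.
- Z: Player 1 compares -1, 6, 4 and picks M; C would get -3.
Among -8, 7, -6, -3, the best is 7 at X. Subgame-perfect outcome: (T, X) with payoffs (7, 7).

(T, X)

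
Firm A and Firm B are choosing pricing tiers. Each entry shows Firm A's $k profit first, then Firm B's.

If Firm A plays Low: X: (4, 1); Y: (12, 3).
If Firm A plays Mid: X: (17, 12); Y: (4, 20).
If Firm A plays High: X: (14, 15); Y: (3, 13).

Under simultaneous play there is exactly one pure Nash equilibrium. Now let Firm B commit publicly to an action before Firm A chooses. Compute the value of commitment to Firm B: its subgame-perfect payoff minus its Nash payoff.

9

Backward induction with Firm B moving first.
- X: Firm A compares 4, 17, 14 and picks Mid; Firm B would get 12.
- Y: Firm A compares 12, 4, 3 and picks Low; Firm B would get 3.
Among 12, 3, the best is 12 at X. Subgame-perfect outcome: (Mid, X) with payoffs (17, 12).
For the simultaneous game, intersect best replies.
Firm A's best replies: X→Mid; Y→Low.
Firm B's best replies: Low→Y; Mid→Y; High→X.
The unique mutual best reply is (Low, Y), giving (12, 3).
Firm B's commitment gain: 12 − 3 = 9.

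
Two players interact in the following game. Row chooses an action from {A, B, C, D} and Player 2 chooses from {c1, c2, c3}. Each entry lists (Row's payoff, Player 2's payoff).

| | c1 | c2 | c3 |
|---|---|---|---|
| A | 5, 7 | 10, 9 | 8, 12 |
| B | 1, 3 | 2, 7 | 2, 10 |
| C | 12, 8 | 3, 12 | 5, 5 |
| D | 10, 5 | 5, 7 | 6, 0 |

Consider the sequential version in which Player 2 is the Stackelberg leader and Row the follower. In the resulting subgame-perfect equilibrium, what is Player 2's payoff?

Solve by backward induction (Player 2 leads).
- c1: Row compares 5, 1, 12, 10 and picks C; Player 2 would get 8.
- c2: Row compares 10, 2, 3, 5 and picks A; Player 2 would get 9.
- c3: Row compares 8, 2, 5, 6 and picks A; Player 2 would get 12.
Player 2's induced payoffs are 8, 9, 12, so Player 2 commits to c3. Subgame-perfect outcome: (A, c3) with payoffs (8, 12).

12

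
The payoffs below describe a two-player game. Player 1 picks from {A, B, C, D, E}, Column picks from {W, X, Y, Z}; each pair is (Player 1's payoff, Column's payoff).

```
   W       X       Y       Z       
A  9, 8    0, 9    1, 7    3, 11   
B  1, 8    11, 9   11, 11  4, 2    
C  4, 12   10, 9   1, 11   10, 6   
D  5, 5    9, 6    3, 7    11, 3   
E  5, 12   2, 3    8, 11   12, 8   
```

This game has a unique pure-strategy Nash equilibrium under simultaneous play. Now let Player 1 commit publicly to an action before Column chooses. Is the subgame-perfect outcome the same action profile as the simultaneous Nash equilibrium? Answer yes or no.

Column best-responds to each possible Player 1 move:
- A: Column compares 8, 9, 7, 11 and picks Z; Player 1 would get 3.
- B: Column compares 8, 9, 11, 2 and picks Y; Player 1 would get 11.
- C: Column compares 12, 9, 11, 6 and picks W; Player 1 would get 4.
- D: Column compares 5, 6, 7, 3 and picks Y; Player 1 would get 3.
- E: Column compares 12, 3, 11, 8 and picks W; Player 1 would get 5.
Maximizing over 3, 11, 4, 3, 5, Player 1 chooses B. Subgame-perfect outcome: (B, Y) with payoffs (11, 11).
For the simultaneous game, intersect best replies.
Player 1's best replies: W→A; X→B; Y→B; Z→E.
Column's best replies: A→Z; B→Y; C→W; D→Y; E→W.
The unique mutual best reply is (B, Y), giving (11, 11).
Sequential outcome (B, Y) coincides with the Nash profile (B, Y).

yes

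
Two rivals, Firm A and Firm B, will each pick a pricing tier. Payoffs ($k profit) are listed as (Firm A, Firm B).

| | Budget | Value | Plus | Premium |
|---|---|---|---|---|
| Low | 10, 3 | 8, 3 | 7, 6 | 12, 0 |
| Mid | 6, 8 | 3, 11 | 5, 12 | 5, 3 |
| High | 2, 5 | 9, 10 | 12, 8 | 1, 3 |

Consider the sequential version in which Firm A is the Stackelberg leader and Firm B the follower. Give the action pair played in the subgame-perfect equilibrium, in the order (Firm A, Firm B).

(High, Value)

Work backward from Firm B's decision.
- Low → Firm B plays Plus (best of 3, 3, 6, 0); Firm A gets 7.
- Mid → Firm B plays Plus (best of 8, 11, 12, 3); Firm A gets 5.
- High → Firm B plays Value (best of 5, 10, 8, 3); Firm A gets 9.
Firm A's induced payoffs are 7, 5, 9, so Firm A commits to High. Subgame-perfect outcome: (High, Value) with payoffs (9, 10).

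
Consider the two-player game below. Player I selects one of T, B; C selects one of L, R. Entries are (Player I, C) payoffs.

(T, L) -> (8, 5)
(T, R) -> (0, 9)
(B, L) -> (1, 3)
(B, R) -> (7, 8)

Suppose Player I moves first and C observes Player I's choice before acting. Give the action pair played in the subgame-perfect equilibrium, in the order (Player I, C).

Solve by backward induction (Player I leads).
- T: BR = R, leader payoff 0.
- B: BR = R, leader payoff 7.
Player I's induced payoffs are 0, 7, so Player I commits to B. Subgame-perfect outcome: (B, R) with payoffs (7, 8).

(B, R)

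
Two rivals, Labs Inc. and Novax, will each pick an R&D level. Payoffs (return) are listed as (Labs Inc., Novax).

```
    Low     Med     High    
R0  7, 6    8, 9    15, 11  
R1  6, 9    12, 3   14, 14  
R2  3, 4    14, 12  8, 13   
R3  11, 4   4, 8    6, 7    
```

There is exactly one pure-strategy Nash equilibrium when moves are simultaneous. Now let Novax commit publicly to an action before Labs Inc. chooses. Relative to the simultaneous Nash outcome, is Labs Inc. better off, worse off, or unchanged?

Solve by backward induction (Novax leads).
- Low → Labs Inc. plays R3 (best of 7, 6, 3, 11); Novax gets 4.
- Med → Labs Inc. plays R2 (best of 8, 12, 14, 4); Novax gets 12.
- High → Labs Inc. plays R0 (best of 15, 14, 8, 6); Novax gets 11.
Novax's induced payoffs are 4, 12, 11, so Novax commits to Med. Subgame-perfect outcome: (R2, Med) with payoffs (14, 12).
For the simultaneous game, intersect best replies.
Labs Inc.'s best replies: Low→R3; Med→R2; High→R0.
Novax's best replies: R0→High; R1→High; R2→High; R3→Med.
The unique mutual best reply is (R0, High), giving (15, 11).
Labs Inc. earns 14 sequentially versus 15 at the Nash outcome: worse off.

worse off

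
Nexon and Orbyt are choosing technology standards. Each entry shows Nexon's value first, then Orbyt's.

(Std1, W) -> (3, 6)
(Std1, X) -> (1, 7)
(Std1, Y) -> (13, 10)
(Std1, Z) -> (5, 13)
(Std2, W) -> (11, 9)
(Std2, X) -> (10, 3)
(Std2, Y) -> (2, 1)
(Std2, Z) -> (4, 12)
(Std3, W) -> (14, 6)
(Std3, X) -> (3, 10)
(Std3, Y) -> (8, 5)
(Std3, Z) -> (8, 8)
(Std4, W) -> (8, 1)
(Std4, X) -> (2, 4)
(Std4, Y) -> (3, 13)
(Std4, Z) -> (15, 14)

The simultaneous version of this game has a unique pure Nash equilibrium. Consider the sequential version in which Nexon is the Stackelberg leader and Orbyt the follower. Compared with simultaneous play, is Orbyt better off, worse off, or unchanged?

unchanged

Work backward from Orbyt's decision.
- Std1: Orbyt compares 6, 7, 10, 13 and picks Z; Nexon would get 5.
- Std2: Orbyt compares 9, 3, 1, 12 and picks Z; Nexon would get 4.
- Std3: Orbyt compares 6, 10, 5, 8 and picks X; Nexon would get 3.
- Std4: Orbyt compares 1, 4, 13, 14 and picks Z; Nexon would get 15.
Among 5, 4, 3, 15, the best is 15 at Std4. Subgame-perfect outcome: (Std4, Z) with payoffs (15, 14).
Now find the simultaneous Nash equilibrium.
Nexon's best replies: W→Std3; X→Std2; Y→Std1; Z→Std4.
Orbyt's best replies: Std1→Z; Std2→Z; Std3→X; Std4→Z.
The unique mutual best reply is (Std4, Z), giving (15, 14).
Orbyt earns 14 sequentially versus 14 at the Nash outcome: unchanged.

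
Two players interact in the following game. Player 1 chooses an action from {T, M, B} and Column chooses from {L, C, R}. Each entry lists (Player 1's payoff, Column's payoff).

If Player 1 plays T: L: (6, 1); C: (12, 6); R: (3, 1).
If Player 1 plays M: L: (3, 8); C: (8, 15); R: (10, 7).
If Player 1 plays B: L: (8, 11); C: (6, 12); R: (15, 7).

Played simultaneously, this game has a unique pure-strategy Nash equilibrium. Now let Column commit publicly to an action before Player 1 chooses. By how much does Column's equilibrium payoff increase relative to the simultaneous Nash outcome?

Solve by backward induction (Column leads).
- L: BR = B, leader payoff 11.
- C: BR = T, leader payoff 6.
- R: BR = B, leader payoff 7.
Column's induced payoffs are 11, 6, 7, so Column commits to L. Subgame-perfect outcome: (B, L) with payoffs (8, 11).
For the simultaneous game, intersect best replies.
Player 1's best replies: L→B; C→T; R→B.
Column's best replies: T→C; M→C; B→C.
Only (T, C) has each player best-responding; Nash payoffs (12, 6).
Column's commitment gain: 11 − 6 = 5.

5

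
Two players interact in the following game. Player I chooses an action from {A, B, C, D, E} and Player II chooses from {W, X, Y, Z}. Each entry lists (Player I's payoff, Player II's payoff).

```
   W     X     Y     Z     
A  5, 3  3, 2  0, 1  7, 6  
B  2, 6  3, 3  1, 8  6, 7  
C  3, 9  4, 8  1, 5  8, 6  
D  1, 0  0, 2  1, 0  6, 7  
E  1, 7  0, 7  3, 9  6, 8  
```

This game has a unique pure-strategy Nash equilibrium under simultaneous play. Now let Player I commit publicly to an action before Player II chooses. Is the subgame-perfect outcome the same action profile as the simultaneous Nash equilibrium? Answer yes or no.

Backward induction with Player I moving first.
- A → Player II plays Z (best of 3, 2, 1, 6); Player I gets 7.
- B → Player II plays Y (best of 6, 3, 8, 7); Player I gets 1.
- C → Player II plays W (best of 9, 8, 5, 6); Player I gets 3.
- D → Player II plays Z (best of 0, 2, 0, 7); Player I gets 6.
- E → Player II plays Y (best of 7, 7, 9, 8); Player I gets 3.
Player I's induced payoffs are 7, 1, 3, 6, 3, so Player I commits to A. Subgame-perfect outcome: (A, Z) with payoffs (7, 6).
Now find the simultaneous Nash equilibrium.
Player I's best replies: W→A; X→C; Y→E; Z→C.
Player II's best replies: A→Z; B→Y; C→W; D→Z; E→Y.
Only (E, Y) has each player best-responding; Nash payoffs (3, 9).
Sequential outcome (A, Z) differs from the Nash profile (E, Y).

no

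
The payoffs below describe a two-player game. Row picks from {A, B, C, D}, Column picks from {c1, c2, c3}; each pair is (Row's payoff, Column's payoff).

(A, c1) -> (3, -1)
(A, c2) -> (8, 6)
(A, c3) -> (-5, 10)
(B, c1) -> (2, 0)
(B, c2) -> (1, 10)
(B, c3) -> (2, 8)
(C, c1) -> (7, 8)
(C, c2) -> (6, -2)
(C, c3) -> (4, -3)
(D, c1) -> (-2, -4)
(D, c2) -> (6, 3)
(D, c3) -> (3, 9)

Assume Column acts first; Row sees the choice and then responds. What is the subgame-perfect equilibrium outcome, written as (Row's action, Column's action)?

(C, c1)

Backward induction with Column moving first.
- c1 → Row plays C (best of 3, 2, 7, -2); Column gets 8.
- c2 → Row plays A (best of 8, 1, 6, 6); Column gets 6.
- c3 → Row plays C (best of -5, 2, 4, 3); Column gets -3.
Maximizing over 8, 6, -3, Column chooses c1. Subgame-perfect outcome: (C, c1) with payoffs (7, 8).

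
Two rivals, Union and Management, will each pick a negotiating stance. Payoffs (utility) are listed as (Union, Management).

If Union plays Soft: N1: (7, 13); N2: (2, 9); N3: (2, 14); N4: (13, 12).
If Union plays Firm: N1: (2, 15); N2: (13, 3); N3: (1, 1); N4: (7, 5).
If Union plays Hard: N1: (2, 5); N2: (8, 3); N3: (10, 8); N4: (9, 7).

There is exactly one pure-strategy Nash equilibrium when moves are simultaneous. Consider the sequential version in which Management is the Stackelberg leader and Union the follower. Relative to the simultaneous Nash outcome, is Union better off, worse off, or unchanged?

worse off

Union best-responds to each possible Management move:
- N1: BR = Soft, leader payoff 13.
- N2: BR = Firm, leader payoff 3.
- N3: BR = Hard, leader payoff 8.
- N4: BR = Soft, leader payoff 12.
Management's induced payoffs are 13, 3, 8, 12, so Management commits to N1. Subgame-perfect outcome: (Soft, N1) with payoffs (7, 13).
For the simultaneous game, intersect best replies.
Union's best replies: N1→Soft; N2→Firm; N3→Hard; N4→Soft.
Management's best replies: Soft→N3; Firm→N1; Hard→N3.
The unique mutual best reply is (Hard, N3), giving (10, 8).
Union earns 7 sequentially versus 10 at the Nash outcome: worse off.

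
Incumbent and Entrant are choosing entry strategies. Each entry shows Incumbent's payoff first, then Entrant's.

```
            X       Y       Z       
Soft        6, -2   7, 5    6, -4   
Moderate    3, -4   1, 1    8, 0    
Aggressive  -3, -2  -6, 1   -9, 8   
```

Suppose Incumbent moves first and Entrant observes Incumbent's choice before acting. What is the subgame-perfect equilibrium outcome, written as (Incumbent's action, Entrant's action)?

(Soft, Y)

Backward induction with Incumbent moving first.
- Soft: Entrant compares -2, 5, -4 and picks Y; Incumbent would get 7.
- Moderate: Entrant compares -4, 1, 0 and picks Y; Incumbent would get 1.
- Aggressive: Entrant compares -2, 1, 8 and picks Z; Incumbent would get -9.
Incumbent's induced payoffs are 7, 1, -9, so Incumbent commits to Soft. Subgame-perfect outcome: (Soft, Y) with payoffs (7, 5).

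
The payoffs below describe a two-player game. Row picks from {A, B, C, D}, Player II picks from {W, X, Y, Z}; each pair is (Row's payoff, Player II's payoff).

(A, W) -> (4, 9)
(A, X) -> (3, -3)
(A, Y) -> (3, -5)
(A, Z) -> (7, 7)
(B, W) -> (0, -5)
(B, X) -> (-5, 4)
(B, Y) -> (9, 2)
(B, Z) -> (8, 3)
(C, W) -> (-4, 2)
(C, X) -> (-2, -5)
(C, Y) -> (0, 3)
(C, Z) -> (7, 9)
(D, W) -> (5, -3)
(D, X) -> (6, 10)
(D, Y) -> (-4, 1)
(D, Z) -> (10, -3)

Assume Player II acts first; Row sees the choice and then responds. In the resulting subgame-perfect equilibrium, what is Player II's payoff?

Row best-responds to each possible Player II move:
- W: Row compares 4, 0, -4, 5 and picks D; Player II would get -3.
- X: Row compares 3, -5, -2, 6 and picks D; Player II would get 10.
- Y: Row compares 3, 9, 0, -4 and picks B; Player II would get 2.
- Z: Row compares 7, 8, 7, 10 and picks D; Player II would get -3.
Player II's induced payoffs are -3, 10, 2, -3, so Player II commits to X. Subgame-perfect outcome: (D, X) with payoffs (6, 10).

10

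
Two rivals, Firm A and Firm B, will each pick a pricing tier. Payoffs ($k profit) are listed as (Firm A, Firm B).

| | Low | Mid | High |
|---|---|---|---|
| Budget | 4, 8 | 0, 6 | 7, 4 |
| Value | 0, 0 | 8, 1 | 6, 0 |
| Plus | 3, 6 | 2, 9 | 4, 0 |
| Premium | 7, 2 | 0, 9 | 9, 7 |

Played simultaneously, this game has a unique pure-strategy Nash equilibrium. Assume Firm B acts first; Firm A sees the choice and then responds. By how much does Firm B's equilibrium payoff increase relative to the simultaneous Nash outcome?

Solve by backward induction (Firm B leads).
- Low → Firm A plays Premium (best of 4, 0, 3, 7); Firm B gets 2.
- Mid → Firm A plays Value (best of 0, 8, 2, 0); Firm B gets 1.
- High → Firm A plays Premium (best of 7, 6, 4, 9); Firm B gets 7.
Among 2, 1, 7, the best is 7 at High. Subgame-perfect outcome: (Premium, High) with payoffs (9, 7).
Now find the simultaneous Nash equilibrium.
Firm A's best replies: Low→Premium; Mid→Value; High→Premium.
Firm B's best replies: Budget→Low; Value→Mid; Plus→Mid; Premium→Mid.
The unique mutual best reply is (Value, Mid), giving (8, 1).
Firm B's commitment gain: 7 − 1 = 6.

6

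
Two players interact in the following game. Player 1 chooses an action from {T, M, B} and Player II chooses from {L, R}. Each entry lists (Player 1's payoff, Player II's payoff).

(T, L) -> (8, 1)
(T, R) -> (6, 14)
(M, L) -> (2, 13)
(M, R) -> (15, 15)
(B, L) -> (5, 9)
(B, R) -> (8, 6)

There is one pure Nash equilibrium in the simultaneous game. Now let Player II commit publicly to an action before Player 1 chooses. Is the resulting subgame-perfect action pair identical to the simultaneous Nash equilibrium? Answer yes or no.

yes

Solve by backward induction (Player II leads).
- L: BR = T, leader payoff 1.
- R: BR = M, leader payoff 15.
Maximizing over 1, 15, Player II chooses R. Subgame-perfect outcome: (M, R) with payoffs (15, 15).
Under simultaneous play:
Player 1's best replies: L→T; R→M.
Player II's best replies: T→R; M→R; B→L.
The unique mutual best reply is (M, R), giving (15, 15).
Sequential outcome (M, R) coincides with the Nash profile (M, R).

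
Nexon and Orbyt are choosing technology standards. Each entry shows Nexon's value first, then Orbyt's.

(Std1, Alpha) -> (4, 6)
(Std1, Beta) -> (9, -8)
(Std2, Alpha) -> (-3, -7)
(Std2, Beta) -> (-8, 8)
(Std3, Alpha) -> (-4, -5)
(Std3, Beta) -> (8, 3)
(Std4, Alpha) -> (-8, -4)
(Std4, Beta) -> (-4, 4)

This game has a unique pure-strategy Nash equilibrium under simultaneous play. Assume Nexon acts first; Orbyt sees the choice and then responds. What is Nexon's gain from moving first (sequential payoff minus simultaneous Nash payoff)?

Solve by backward induction (Nexon leads).
- Std1: Orbyt compares 6, -8 and picks Alpha; Nexon would get 4.
- Std2: Orbyt compares -7, 8 and picks Beta; Nexon would get -8.
- Std3: Orbyt compares -5, 3 and picks Beta; Nexon would get 8.
- Std4: Orbyt compares -4, 4 and picks Beta; Nexon would get -4.
Among 4, -8, 8, -4, the best is 8 at Std3. Subgame-perfect outcome: (Std3, Beta) with payoffs (8, 3).
Under simultaneous play:
Nexon's best replies: Alpha→Std1; Beta→Std1.
Orbyt's best replies: Std1→Alpha; Std2→Beta; Std3→Beta; Std4→Beta.
Only (Std1, Alpha) has each player best-responding; Nash payoffs (4, 6).
Nexon's commitment gain: 8 − 4 = 4.

4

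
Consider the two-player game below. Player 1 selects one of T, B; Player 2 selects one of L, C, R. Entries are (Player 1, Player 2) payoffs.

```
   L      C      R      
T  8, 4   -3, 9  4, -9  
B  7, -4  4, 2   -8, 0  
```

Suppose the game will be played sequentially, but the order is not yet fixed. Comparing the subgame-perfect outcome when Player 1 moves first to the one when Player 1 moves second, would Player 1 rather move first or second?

second

If Player 1 leads: Player 2's best replies are T→C, B→C; Player 1's induced payoffs -3, 4; outcome (B, C), payoffs (4, 2).
If Player 2 leads: Player 1's best replies are L→T, C→B, R→T; Player 2's induced payoffs 4, 2, -9; outcome (T, L), payoffs (8, 4).
Player 1 gets 4 moving first and 8 moving second, so Player 1 prefers to move second.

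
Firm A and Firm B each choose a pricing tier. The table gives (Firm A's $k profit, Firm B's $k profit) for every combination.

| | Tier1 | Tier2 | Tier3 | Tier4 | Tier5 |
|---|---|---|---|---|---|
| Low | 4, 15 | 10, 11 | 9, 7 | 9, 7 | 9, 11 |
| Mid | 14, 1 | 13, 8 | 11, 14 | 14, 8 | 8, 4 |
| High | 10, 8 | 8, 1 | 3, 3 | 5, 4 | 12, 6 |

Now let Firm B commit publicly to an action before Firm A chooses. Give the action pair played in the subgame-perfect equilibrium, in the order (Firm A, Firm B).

(Mid, Tier3)

Firm A best-responds to each possible Firm B move:
- Tier1 → Firm A plays Mid (best of 4, 14, 10); Firm B gets 1.
- Tier2 → Firm A plays Mid (best of 10, 13, 8); Firm B gets 8.
- Tier3 → Firm A plays Mid (best of 9, 11, 3); Firm B gets 14.
- Tier4 → Firm A plays Mid (best of 9, 14, 5); Firm B gets 8.
- Tier5 → Firm A plays High (best of 9, 8, 12); Firm B gets 6.
Among 1, 8, 14, 8, 6, the best is 14 at Tier3. Subgame-perfect outcome: (Mid, Tier3) with payoffs (11, 14).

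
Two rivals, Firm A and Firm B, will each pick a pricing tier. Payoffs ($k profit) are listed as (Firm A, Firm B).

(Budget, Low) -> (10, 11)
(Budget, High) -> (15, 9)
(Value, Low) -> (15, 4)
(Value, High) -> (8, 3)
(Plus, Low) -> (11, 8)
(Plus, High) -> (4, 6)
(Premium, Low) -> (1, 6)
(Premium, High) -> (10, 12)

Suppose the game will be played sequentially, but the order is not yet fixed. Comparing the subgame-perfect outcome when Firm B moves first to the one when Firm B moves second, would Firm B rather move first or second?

first

If Firm A leads: Firm B's best replies are Budget→Low, Value→Low, Plus→Low, Premium→High; Firm A's induced payoffs 10, 15, 11, 10; outcome (Value, Low), payoffs (15, 4).
If Firm B leads: Firm A's best replies are Low→Value, High→Budget; Firm B's induced payoffs 4, 9; outcome (Budget, High), payoffs (15, 9).
Firm B gets 9 moving first and 4 moving second, so Firm B prefers to move first.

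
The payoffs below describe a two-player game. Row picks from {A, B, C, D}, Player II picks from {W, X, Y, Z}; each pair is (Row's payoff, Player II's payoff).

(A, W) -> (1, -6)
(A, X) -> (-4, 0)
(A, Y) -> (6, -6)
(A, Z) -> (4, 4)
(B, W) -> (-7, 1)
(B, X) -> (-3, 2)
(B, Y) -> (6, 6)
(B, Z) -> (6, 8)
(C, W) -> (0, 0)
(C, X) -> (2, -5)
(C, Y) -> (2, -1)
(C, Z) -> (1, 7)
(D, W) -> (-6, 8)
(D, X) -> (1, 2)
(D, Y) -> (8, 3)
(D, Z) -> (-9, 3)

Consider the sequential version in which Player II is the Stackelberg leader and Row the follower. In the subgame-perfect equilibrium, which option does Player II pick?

Solve by backward induction (Player II leads).
- W → Row plays A (best of 1, -7, 0, -6); Player II gets -6.
- X → Row plays C (best of -4, -3, 2, 1); Player II gets -5.
- Y → Row plays D (best of 6, 6, 2, 8); Player II gets 3.
- Z → Row plays B (best of 4, 6, 1, -9); Player II gets 8.
Player II's induced payoffs are -6, -5, 3, 8, so Player II commits to Z. Subgame-perfect outcome: (B, Z) with payoffs (6, 8).

Z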